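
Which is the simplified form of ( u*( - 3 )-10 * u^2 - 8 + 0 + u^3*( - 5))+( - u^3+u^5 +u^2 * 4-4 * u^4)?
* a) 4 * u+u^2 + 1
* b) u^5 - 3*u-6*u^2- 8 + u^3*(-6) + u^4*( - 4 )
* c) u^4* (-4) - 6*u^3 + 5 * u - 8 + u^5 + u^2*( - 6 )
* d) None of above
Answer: b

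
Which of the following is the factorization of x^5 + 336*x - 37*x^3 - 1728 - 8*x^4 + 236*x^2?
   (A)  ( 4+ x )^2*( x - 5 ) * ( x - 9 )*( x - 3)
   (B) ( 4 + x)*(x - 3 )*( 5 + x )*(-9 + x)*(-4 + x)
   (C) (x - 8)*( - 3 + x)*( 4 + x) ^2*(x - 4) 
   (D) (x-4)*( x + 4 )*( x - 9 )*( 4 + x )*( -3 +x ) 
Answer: D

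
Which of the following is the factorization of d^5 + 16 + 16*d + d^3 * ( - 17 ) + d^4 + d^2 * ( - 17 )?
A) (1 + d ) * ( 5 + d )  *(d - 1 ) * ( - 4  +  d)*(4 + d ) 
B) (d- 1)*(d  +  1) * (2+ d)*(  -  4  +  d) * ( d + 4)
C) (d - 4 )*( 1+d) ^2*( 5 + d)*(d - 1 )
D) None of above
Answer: D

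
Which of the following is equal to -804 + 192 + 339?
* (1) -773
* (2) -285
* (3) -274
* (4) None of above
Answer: 4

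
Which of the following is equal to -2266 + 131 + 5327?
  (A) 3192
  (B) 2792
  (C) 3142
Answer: A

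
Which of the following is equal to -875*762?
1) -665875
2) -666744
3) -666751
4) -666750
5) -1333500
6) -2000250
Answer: 4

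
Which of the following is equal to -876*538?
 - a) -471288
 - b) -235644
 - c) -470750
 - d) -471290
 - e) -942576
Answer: a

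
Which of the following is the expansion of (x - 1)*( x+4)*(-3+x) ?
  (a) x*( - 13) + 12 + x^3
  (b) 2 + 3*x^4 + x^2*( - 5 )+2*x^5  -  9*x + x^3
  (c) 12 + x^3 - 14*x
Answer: a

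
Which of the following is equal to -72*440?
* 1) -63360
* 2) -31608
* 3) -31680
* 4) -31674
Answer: 3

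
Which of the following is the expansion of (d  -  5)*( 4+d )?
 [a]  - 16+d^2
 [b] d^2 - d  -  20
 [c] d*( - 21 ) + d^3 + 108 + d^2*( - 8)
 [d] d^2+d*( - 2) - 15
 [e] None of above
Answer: b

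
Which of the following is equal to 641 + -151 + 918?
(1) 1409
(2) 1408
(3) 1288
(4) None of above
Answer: 2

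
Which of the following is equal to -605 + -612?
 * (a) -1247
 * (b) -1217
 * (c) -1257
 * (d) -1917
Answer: b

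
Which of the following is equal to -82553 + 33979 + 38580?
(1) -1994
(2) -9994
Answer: 2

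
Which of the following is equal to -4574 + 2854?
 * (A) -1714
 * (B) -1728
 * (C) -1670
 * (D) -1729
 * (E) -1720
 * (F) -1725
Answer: E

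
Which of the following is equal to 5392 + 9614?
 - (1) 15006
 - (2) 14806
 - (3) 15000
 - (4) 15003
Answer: 1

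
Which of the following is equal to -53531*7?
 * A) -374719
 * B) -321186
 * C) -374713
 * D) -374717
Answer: D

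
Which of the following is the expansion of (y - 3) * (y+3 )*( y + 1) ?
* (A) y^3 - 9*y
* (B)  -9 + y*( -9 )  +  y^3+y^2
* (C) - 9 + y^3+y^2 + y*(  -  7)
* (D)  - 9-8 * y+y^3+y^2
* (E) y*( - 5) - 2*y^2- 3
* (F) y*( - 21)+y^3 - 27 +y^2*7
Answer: B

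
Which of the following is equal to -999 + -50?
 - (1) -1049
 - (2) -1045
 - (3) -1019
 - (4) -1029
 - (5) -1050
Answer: 1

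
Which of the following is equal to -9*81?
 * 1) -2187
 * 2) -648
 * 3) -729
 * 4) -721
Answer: 3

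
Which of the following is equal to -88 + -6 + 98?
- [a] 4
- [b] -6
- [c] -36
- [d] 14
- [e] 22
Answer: a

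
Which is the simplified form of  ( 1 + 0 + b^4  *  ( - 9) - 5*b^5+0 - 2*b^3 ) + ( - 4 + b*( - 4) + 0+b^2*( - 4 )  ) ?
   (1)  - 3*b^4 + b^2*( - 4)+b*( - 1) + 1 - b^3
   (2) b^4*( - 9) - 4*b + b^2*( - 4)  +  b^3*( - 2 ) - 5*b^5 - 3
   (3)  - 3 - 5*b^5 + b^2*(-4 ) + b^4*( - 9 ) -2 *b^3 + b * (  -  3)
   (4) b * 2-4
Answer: 2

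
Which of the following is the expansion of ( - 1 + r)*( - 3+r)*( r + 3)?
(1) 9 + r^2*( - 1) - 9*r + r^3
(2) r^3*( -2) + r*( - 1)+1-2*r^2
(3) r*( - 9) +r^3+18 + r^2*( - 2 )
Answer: 1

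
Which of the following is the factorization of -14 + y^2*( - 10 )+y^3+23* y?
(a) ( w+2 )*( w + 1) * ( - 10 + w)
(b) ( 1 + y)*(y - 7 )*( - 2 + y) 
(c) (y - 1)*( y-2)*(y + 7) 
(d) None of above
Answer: d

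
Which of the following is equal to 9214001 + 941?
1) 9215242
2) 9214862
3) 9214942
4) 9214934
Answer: 3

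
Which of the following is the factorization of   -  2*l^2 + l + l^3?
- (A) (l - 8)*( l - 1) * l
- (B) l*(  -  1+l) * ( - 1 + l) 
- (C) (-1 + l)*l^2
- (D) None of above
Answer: B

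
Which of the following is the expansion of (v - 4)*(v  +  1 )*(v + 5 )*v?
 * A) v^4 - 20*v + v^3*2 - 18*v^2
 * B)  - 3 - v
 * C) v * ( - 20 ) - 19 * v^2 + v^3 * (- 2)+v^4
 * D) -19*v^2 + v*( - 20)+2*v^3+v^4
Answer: D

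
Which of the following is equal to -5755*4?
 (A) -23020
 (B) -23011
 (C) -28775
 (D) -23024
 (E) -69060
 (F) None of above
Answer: A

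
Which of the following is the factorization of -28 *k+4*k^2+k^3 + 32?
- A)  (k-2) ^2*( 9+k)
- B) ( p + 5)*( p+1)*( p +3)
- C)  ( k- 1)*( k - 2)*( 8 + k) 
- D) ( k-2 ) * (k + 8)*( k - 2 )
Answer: D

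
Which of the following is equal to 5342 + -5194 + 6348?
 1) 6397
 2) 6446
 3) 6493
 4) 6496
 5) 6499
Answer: 4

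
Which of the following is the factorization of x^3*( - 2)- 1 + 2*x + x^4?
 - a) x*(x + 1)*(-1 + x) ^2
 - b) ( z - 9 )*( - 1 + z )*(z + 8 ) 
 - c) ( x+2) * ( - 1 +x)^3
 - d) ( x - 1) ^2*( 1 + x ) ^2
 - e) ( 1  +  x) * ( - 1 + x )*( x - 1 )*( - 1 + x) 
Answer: e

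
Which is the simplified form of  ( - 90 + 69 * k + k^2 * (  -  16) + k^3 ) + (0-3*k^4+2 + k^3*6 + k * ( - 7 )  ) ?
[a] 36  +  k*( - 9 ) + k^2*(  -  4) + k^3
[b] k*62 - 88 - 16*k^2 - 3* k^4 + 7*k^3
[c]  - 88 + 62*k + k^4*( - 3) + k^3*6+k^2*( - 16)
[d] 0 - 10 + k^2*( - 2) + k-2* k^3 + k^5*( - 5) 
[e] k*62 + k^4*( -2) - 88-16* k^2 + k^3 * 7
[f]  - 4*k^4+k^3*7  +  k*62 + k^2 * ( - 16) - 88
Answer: b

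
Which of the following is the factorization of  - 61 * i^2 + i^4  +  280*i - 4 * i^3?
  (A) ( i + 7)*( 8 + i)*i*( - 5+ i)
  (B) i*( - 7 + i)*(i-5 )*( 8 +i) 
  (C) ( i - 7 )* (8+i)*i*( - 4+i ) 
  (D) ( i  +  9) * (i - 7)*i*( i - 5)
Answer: B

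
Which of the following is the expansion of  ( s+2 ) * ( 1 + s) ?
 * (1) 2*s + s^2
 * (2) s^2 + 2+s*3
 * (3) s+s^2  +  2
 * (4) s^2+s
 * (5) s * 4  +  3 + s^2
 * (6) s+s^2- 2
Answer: 2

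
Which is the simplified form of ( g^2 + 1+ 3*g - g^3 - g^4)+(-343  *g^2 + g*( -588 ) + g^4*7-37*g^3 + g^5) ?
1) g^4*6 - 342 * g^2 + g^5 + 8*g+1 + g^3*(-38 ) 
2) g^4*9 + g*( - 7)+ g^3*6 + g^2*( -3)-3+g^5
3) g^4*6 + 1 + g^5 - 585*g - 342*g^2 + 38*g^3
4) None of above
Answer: 4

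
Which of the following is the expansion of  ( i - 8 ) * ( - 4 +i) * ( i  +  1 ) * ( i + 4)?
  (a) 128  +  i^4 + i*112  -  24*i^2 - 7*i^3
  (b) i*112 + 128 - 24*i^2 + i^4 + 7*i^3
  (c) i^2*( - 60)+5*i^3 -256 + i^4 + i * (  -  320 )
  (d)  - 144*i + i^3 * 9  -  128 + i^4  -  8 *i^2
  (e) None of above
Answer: a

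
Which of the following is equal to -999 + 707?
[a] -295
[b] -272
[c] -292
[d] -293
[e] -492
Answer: c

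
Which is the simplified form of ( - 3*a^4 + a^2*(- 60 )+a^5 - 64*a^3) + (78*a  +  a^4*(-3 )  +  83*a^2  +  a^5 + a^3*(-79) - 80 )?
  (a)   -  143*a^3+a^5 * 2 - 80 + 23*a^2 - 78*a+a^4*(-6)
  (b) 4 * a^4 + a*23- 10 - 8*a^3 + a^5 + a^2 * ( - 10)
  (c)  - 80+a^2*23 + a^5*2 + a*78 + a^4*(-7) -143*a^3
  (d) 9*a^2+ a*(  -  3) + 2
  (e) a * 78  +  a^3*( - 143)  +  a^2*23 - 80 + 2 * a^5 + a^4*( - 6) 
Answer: e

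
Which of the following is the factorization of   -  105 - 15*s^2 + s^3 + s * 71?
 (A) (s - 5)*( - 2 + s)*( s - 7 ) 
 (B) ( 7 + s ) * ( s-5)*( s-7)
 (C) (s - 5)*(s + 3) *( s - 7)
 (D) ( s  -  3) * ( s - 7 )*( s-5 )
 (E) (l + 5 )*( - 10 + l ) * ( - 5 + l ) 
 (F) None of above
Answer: D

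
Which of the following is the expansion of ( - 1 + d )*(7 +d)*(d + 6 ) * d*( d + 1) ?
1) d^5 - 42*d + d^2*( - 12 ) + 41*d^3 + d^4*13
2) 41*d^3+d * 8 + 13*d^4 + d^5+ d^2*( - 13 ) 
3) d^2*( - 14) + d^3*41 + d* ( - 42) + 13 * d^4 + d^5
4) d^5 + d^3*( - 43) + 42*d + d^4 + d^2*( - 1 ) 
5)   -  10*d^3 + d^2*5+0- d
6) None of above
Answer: 6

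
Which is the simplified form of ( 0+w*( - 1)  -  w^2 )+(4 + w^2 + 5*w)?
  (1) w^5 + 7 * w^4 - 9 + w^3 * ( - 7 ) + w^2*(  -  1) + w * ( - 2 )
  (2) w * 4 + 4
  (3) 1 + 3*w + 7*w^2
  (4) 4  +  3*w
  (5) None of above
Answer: 2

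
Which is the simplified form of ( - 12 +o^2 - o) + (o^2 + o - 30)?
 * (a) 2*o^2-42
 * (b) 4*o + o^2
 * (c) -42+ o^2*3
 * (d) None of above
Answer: a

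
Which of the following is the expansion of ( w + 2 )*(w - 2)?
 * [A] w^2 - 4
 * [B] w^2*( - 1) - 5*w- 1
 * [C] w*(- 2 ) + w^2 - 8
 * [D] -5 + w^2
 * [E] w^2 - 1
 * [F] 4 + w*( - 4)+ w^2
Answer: A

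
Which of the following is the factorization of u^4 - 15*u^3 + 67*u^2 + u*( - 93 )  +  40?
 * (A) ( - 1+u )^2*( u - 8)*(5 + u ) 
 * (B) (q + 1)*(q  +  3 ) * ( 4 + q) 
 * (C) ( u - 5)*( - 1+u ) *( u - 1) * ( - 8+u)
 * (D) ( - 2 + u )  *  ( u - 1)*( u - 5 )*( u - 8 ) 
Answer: C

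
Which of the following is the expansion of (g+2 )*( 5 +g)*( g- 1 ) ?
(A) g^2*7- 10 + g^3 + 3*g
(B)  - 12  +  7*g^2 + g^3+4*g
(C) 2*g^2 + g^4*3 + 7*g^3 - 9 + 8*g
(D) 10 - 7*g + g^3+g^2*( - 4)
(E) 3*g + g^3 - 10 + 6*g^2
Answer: E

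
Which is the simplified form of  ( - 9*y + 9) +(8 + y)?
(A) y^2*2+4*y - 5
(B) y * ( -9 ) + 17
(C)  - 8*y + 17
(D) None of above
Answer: C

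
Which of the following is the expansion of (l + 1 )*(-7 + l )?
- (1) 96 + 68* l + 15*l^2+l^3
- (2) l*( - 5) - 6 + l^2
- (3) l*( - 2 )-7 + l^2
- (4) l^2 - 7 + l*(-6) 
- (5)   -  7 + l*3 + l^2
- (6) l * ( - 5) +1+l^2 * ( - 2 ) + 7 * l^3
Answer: 4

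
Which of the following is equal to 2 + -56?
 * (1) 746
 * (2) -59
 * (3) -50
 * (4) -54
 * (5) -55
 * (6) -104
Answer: 4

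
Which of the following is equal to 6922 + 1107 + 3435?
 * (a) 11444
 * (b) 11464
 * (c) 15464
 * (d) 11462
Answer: b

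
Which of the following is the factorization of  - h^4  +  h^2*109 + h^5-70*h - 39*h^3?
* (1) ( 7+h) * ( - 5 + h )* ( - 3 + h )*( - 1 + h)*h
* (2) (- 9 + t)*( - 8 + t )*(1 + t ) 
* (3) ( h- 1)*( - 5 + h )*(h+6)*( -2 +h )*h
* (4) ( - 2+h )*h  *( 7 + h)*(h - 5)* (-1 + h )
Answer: 4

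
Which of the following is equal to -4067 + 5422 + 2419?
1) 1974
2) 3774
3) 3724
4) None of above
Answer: 2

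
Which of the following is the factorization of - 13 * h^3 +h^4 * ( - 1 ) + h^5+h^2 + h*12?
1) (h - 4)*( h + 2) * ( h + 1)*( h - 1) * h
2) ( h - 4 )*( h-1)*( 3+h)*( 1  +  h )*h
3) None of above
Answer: 2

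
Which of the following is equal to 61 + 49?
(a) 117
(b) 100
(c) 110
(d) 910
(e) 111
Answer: c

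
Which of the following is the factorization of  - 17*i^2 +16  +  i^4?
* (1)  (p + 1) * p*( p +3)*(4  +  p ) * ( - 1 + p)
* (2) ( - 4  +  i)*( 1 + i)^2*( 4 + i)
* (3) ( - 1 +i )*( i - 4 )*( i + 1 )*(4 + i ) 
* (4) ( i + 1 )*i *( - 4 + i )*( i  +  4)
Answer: 3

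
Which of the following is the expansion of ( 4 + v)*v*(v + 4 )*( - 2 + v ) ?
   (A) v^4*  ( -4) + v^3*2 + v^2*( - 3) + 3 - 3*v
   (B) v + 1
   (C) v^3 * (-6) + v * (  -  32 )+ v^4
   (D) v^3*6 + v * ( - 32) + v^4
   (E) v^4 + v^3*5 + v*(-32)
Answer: D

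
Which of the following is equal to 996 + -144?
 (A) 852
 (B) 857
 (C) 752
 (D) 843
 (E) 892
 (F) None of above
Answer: A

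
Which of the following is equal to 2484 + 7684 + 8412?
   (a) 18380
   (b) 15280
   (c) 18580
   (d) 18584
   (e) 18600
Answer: c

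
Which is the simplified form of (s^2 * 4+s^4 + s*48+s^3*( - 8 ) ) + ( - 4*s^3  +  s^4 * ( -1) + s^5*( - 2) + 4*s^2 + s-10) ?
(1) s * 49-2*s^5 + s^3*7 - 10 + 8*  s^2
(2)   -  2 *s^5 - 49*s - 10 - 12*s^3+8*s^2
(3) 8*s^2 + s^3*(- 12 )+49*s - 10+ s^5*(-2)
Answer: 3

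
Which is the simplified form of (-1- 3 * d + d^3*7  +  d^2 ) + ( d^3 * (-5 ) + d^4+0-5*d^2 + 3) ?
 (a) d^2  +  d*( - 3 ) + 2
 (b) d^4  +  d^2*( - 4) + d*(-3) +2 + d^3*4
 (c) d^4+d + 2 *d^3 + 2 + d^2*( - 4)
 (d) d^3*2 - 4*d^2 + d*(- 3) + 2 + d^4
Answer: d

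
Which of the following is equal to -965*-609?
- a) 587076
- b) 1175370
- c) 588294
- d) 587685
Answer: d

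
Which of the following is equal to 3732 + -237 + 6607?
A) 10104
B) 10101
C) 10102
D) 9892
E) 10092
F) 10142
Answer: C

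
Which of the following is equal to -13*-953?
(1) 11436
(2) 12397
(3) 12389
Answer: 3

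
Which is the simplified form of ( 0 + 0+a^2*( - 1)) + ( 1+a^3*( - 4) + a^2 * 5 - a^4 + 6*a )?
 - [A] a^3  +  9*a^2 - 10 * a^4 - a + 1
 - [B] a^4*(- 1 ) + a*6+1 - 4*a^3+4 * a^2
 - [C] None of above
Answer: B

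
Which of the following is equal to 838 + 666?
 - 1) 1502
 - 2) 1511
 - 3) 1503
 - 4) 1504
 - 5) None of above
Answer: 4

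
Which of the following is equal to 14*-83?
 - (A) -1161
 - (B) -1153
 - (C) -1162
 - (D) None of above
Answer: C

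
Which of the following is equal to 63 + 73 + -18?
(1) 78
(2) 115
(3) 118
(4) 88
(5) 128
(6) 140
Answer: 3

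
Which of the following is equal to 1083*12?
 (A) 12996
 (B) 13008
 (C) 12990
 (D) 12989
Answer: A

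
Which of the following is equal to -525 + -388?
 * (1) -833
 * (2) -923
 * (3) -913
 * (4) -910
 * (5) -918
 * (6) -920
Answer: 3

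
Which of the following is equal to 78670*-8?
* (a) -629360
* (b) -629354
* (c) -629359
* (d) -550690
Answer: a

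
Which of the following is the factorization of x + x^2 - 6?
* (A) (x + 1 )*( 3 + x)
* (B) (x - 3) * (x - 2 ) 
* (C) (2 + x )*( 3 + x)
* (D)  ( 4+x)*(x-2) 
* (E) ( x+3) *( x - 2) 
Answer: E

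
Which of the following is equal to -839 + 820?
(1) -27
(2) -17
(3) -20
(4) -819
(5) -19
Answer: 5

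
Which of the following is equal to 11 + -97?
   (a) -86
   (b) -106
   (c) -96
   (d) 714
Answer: a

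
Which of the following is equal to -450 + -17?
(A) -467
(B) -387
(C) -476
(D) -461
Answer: A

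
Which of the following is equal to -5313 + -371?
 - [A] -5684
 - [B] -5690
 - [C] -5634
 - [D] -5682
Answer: A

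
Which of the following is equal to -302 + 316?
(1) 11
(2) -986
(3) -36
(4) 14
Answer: 4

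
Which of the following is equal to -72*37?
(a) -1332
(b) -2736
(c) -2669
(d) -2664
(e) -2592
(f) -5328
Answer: d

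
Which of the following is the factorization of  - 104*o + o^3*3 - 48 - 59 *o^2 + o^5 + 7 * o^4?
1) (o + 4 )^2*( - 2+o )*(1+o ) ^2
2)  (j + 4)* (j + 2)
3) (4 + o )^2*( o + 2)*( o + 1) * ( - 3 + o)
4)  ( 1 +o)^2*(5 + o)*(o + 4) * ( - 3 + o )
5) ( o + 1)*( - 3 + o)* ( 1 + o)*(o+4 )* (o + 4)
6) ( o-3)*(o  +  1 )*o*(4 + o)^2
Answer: 5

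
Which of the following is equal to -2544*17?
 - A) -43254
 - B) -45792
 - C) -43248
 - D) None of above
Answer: C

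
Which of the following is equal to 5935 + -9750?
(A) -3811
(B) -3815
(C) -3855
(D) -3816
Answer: B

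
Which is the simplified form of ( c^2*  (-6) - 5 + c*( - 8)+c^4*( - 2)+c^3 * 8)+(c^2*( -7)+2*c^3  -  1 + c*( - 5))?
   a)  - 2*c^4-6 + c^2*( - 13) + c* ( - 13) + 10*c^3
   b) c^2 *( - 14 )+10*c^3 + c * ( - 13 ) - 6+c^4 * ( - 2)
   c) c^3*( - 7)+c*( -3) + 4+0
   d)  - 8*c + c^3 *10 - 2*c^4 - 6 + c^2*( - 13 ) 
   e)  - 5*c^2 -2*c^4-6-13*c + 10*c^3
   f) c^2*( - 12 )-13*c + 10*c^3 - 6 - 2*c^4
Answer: a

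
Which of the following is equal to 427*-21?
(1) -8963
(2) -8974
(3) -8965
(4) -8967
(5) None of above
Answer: 4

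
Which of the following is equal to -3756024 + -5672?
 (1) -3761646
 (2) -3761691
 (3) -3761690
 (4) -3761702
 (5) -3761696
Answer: 5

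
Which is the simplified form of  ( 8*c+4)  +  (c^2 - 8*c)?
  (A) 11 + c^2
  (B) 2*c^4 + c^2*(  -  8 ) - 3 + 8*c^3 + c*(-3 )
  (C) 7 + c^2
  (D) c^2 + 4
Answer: D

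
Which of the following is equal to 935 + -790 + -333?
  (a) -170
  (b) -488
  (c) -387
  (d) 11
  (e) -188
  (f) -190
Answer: e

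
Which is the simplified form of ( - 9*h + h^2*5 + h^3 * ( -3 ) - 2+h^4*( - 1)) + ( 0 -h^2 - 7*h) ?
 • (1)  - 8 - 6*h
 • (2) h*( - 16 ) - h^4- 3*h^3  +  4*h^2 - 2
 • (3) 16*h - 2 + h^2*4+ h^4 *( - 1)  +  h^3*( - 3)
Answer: 2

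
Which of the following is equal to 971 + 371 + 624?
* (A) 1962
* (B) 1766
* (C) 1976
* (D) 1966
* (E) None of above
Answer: D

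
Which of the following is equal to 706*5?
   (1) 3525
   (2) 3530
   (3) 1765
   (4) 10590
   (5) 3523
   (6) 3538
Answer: 2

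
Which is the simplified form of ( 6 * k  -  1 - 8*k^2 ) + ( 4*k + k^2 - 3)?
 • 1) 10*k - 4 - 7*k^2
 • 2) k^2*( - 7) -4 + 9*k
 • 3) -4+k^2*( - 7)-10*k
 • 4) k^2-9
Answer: 1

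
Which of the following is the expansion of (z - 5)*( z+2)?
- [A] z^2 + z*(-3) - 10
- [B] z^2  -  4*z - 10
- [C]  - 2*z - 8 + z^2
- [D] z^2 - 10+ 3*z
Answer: A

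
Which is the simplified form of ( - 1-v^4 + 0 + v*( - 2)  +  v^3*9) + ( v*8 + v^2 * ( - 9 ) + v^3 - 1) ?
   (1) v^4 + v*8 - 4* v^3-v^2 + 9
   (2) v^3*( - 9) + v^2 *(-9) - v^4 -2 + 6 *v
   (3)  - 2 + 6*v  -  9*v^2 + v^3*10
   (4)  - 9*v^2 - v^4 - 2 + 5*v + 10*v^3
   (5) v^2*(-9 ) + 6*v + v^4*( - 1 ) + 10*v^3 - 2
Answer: 5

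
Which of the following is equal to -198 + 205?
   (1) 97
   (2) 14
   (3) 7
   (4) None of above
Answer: 3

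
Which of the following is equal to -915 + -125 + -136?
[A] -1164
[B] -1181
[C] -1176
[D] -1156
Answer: C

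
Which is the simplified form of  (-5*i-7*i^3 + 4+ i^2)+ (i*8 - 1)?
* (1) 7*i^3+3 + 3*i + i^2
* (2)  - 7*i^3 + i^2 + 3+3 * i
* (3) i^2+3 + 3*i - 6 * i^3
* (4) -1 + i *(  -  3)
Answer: 2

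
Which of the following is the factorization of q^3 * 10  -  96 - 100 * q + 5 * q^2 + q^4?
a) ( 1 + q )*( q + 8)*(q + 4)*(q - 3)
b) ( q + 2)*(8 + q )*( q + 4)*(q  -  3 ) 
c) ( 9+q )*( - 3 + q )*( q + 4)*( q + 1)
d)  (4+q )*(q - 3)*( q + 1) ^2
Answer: a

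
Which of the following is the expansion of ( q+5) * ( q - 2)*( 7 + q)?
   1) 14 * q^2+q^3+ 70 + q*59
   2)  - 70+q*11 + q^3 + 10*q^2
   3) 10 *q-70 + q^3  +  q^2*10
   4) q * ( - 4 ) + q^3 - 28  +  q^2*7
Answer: 2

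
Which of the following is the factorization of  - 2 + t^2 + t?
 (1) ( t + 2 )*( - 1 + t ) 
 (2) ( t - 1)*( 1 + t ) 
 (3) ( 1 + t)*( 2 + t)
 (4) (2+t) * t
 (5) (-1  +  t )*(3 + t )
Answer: 1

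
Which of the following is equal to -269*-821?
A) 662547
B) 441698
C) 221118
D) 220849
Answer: D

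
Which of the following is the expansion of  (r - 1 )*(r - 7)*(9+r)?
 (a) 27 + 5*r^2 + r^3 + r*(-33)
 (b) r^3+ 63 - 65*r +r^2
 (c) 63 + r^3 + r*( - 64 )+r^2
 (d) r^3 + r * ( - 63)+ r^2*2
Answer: b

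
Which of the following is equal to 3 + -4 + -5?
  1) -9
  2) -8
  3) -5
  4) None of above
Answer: 4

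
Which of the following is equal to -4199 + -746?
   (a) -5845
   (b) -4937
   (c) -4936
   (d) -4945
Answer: d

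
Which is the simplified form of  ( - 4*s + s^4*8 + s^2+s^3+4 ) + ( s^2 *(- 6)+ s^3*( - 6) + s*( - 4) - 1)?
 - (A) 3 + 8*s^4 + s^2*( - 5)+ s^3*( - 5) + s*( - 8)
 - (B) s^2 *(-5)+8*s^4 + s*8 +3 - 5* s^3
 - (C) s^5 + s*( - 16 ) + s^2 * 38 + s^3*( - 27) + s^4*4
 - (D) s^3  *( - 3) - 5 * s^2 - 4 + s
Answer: A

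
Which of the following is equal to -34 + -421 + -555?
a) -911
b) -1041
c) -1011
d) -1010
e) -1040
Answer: d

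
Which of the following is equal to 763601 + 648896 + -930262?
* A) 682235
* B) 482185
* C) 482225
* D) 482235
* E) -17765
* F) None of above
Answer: D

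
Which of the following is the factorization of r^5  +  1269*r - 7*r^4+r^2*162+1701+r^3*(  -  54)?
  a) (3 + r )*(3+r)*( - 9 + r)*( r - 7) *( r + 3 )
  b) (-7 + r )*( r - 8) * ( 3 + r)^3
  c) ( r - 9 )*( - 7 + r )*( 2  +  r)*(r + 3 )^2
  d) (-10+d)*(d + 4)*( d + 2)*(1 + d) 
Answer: a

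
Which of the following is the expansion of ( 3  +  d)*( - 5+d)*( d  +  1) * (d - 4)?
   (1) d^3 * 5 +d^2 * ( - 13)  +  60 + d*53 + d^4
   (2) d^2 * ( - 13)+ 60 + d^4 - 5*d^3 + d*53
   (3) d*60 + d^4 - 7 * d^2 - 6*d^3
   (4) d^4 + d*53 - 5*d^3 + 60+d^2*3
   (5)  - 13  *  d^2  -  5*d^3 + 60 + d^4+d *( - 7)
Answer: 2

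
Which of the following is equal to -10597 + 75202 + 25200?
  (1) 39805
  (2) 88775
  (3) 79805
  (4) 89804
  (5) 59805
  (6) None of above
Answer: 6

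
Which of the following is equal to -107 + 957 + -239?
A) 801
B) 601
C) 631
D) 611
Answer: D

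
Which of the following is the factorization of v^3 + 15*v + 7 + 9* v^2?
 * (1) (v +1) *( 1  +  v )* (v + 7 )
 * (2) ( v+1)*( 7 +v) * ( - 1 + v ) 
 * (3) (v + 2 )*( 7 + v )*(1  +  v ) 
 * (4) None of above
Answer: 1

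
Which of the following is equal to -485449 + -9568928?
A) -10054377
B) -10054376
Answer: A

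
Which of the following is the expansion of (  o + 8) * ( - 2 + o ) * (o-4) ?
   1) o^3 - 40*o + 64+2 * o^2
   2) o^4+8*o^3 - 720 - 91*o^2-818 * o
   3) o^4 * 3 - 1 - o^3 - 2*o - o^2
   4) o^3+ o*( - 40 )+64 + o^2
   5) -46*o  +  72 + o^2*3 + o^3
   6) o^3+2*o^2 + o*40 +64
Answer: 1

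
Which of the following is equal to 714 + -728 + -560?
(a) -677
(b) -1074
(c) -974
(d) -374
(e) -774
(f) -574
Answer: f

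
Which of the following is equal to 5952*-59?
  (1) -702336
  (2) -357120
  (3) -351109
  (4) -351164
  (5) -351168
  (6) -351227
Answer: 5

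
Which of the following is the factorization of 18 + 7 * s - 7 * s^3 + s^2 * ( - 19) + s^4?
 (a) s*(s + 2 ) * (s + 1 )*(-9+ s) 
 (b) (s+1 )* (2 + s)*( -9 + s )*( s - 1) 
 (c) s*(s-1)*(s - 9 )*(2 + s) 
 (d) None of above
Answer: b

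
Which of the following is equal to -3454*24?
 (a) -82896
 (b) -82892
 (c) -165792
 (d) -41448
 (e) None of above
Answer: a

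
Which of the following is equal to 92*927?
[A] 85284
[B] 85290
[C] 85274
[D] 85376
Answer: A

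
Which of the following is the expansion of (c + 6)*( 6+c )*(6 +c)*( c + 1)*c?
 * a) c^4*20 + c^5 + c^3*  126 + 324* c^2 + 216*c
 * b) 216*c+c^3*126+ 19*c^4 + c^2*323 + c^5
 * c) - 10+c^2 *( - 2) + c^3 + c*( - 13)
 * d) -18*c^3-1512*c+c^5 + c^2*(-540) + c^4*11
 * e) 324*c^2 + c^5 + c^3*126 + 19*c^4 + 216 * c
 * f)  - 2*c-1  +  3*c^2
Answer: e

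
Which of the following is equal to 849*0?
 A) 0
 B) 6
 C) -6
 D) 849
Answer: A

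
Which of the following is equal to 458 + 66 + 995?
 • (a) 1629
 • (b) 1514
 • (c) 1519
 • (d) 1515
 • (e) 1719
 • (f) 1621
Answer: c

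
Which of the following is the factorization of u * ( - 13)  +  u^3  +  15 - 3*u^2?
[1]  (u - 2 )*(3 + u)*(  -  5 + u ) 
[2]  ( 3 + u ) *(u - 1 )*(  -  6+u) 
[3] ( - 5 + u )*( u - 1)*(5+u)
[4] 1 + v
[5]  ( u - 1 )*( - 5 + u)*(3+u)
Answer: 5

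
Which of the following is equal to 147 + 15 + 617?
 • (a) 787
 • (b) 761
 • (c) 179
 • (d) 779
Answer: d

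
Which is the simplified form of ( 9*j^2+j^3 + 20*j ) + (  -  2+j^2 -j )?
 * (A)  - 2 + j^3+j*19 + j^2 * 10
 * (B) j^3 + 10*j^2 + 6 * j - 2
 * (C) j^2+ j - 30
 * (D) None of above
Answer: A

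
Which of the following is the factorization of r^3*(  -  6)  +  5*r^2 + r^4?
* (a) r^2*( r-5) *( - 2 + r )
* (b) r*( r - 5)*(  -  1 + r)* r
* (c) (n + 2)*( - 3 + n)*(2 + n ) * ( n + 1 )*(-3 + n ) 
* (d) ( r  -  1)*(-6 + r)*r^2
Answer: b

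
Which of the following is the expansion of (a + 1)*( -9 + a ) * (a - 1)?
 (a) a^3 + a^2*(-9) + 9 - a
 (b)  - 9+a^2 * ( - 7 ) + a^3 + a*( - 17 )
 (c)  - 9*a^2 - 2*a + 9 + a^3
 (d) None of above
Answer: a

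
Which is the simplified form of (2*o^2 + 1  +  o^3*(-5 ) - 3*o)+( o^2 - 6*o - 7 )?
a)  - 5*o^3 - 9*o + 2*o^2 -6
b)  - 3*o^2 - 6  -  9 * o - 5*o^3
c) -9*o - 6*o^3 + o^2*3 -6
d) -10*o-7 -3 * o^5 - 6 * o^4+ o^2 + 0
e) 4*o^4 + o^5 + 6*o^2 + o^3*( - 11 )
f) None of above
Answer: f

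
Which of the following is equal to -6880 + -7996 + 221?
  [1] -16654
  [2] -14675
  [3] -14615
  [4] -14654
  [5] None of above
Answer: 5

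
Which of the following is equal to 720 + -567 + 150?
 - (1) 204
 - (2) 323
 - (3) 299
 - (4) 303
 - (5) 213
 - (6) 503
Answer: 4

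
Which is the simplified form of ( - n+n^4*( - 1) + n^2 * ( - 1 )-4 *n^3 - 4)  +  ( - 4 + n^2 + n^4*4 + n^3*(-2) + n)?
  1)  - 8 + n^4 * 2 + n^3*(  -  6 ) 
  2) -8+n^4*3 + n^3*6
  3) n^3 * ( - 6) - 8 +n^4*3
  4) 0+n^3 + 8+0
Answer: 3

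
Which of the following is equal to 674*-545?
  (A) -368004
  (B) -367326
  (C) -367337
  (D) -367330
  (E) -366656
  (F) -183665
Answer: D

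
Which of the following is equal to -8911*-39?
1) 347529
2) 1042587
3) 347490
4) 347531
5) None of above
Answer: 1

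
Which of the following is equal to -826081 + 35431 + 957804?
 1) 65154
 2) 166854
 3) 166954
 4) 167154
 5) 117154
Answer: 4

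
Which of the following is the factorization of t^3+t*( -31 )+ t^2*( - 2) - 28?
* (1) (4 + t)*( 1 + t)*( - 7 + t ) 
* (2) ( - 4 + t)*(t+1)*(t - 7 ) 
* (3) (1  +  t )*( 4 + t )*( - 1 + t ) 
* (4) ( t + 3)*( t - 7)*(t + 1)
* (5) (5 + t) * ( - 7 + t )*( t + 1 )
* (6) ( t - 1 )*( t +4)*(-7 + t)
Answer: 1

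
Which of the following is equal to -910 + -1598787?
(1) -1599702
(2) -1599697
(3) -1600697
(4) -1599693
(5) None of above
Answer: 2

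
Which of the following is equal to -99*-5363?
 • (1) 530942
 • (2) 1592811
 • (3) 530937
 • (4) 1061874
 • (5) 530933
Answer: 3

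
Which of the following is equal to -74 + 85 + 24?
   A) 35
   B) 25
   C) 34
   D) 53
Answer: A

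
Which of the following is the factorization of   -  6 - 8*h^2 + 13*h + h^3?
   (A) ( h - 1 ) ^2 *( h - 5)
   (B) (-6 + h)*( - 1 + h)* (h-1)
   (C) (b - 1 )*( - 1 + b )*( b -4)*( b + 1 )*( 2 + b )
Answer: B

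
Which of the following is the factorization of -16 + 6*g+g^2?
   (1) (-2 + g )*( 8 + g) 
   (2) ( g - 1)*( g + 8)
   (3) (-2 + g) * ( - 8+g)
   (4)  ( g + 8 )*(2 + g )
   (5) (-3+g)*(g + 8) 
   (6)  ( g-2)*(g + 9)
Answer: 1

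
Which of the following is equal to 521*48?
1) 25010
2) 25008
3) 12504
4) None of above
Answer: 2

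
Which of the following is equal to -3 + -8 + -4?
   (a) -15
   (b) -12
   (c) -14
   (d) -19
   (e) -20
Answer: a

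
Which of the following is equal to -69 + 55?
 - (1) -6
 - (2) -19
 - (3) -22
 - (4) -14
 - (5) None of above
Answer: 4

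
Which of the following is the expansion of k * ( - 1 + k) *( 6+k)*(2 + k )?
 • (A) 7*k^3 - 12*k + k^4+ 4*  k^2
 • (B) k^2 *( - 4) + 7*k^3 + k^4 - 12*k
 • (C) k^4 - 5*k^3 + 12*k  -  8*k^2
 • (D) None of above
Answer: A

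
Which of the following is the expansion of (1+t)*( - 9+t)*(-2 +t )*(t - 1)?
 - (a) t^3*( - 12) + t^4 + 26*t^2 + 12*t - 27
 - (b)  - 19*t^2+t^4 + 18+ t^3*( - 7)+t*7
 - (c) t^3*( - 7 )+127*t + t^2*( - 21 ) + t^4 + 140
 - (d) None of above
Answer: d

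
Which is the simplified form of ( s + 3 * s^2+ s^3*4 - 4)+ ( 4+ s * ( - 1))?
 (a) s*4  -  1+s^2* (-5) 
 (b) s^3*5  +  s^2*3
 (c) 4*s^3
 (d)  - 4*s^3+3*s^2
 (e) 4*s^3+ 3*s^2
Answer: e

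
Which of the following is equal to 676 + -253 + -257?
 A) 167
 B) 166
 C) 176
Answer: B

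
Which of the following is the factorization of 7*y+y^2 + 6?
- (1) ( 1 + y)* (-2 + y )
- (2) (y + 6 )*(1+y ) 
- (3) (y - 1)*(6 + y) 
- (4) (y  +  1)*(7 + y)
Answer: 2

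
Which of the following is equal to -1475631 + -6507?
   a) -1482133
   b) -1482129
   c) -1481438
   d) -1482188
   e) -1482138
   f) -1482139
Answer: e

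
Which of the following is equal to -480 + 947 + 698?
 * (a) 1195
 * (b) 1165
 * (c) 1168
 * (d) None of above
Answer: b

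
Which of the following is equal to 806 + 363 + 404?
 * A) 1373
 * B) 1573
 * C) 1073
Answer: B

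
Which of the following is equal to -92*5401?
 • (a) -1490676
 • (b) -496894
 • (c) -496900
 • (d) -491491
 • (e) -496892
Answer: e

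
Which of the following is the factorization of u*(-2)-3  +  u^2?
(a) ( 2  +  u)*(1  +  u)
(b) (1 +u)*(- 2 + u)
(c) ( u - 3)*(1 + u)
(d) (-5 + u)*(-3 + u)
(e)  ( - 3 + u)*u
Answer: c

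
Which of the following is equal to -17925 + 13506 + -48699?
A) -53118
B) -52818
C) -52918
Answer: A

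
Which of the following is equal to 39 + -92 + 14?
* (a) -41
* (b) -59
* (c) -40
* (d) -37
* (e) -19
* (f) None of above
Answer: f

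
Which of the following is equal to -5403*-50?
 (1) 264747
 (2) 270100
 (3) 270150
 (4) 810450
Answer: 3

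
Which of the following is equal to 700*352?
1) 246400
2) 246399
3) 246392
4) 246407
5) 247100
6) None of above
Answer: 1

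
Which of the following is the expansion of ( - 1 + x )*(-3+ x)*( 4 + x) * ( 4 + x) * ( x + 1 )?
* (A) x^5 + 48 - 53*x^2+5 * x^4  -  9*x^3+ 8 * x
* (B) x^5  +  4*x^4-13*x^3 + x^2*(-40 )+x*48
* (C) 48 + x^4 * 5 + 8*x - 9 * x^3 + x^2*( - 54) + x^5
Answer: A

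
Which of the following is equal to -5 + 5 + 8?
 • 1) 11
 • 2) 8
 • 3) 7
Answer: 2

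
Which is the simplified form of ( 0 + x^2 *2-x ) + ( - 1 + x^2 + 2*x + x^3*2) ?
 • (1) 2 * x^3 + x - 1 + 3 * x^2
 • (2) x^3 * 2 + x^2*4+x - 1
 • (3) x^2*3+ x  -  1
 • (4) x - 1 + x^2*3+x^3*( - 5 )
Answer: 1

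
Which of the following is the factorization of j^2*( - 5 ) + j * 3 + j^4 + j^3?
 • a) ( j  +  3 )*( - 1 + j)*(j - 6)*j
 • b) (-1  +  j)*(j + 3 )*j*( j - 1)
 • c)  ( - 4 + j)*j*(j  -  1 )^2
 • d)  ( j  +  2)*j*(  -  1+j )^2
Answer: b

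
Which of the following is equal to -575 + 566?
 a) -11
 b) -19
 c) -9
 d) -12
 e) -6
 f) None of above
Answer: c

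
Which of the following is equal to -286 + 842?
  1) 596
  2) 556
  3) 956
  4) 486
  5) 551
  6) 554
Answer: 2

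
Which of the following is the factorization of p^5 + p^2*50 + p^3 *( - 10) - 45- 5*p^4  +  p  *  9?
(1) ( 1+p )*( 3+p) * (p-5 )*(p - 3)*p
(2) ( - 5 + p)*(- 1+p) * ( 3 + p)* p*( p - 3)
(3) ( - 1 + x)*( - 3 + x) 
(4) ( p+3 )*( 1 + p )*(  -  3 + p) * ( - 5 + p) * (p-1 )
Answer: 4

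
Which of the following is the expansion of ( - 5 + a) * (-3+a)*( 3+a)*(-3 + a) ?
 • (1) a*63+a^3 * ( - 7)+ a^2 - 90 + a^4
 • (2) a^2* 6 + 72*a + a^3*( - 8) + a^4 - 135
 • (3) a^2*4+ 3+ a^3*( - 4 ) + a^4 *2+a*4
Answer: 2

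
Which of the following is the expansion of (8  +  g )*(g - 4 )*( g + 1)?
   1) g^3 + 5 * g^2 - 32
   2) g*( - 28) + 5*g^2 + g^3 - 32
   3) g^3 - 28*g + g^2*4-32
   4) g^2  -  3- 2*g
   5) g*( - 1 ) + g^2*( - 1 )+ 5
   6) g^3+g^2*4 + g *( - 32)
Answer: 2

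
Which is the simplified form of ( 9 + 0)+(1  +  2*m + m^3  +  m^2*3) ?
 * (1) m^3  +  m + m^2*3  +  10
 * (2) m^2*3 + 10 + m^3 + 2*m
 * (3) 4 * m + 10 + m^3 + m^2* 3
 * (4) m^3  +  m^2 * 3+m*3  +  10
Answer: 2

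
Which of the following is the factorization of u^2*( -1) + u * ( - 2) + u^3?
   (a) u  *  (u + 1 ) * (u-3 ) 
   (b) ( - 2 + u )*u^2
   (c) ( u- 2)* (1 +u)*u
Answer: c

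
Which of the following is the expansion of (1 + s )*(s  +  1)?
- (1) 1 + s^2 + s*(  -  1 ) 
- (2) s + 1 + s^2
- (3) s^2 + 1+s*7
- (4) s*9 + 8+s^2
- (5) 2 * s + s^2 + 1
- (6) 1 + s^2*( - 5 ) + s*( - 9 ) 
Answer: 5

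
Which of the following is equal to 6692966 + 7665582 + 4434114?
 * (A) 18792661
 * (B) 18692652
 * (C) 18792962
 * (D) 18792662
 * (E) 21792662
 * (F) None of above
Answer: D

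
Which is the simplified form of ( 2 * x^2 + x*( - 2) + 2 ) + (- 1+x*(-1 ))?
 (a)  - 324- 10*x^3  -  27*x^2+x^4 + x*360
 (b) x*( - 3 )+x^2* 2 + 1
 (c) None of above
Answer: b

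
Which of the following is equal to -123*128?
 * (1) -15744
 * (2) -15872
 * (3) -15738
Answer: 1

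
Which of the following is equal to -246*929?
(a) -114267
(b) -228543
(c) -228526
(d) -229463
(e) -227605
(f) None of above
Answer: f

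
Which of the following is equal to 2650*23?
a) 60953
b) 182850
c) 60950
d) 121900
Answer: c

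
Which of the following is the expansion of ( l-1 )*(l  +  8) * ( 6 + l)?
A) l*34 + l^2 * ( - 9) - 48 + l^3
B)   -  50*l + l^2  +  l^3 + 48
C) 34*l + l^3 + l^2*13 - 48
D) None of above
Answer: C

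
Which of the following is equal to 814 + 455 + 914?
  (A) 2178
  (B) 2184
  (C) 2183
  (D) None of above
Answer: C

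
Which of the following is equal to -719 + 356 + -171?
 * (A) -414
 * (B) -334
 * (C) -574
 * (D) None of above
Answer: D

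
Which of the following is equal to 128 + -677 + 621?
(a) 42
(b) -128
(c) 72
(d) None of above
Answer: c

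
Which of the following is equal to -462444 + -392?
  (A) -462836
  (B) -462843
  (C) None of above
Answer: A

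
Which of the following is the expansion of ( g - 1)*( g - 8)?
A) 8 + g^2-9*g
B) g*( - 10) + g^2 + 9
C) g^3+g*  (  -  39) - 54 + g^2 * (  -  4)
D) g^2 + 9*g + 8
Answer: A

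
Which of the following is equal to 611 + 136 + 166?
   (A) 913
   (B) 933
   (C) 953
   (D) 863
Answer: A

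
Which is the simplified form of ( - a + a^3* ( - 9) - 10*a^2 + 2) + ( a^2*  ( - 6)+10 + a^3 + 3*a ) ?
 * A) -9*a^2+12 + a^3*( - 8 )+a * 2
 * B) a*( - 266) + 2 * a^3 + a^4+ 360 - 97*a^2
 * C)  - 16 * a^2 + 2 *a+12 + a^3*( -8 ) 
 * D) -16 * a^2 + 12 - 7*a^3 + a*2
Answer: C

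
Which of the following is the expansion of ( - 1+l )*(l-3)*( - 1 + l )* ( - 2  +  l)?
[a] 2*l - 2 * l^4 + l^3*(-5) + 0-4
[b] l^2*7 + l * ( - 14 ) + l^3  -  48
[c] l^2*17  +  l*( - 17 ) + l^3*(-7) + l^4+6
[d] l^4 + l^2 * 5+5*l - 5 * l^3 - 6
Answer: c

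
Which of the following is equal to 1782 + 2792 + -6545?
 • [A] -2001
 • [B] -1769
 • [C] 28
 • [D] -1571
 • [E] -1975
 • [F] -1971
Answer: F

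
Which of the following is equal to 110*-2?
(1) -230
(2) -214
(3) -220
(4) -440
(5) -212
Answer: 3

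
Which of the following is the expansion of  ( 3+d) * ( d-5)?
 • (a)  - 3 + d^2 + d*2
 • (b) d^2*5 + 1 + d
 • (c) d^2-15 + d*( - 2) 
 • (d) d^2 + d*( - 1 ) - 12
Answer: c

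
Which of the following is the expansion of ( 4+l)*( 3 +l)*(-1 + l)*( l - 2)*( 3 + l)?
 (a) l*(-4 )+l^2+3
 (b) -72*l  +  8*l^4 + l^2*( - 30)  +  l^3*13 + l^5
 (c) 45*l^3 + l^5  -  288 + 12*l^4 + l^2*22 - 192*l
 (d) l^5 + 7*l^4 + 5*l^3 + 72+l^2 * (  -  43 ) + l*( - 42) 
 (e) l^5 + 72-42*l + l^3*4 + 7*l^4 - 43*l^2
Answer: d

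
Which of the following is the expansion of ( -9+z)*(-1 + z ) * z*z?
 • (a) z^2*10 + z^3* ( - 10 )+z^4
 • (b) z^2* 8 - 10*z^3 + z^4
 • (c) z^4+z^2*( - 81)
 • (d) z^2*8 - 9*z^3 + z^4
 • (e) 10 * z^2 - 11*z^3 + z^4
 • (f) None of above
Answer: f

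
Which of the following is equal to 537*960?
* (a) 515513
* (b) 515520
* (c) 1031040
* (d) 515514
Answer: b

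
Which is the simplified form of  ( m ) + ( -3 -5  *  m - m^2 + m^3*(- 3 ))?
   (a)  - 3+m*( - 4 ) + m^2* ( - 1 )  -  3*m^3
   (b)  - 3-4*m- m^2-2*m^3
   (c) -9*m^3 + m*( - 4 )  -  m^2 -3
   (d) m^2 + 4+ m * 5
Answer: a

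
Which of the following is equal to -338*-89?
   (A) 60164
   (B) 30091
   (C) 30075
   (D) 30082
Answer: D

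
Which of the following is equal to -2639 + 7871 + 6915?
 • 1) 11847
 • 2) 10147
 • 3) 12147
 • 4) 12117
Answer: 3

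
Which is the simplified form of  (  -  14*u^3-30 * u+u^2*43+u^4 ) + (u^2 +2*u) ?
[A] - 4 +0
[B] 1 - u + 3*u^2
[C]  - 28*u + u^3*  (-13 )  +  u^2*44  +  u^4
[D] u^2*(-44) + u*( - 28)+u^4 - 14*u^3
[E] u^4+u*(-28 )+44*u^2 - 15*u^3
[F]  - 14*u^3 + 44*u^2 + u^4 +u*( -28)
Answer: F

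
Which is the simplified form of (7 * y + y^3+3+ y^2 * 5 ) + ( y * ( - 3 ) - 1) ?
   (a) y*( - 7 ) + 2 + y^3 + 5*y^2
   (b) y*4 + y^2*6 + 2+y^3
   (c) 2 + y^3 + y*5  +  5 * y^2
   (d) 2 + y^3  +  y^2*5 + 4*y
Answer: d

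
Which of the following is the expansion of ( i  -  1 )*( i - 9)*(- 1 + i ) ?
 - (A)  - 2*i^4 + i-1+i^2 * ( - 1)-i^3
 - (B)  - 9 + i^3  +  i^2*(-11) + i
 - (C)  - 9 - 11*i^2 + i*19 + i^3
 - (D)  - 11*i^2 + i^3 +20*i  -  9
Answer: C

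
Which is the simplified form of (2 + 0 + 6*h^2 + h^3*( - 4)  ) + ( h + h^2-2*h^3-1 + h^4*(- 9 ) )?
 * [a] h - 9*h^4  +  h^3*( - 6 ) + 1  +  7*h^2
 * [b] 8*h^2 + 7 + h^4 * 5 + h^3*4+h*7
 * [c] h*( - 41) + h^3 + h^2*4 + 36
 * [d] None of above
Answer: a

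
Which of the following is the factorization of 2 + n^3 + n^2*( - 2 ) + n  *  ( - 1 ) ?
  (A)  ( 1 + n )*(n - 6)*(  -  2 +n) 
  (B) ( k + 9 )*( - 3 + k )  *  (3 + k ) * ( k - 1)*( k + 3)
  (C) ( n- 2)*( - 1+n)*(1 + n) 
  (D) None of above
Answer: C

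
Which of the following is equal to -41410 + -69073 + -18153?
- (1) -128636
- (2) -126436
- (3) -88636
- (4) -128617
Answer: 1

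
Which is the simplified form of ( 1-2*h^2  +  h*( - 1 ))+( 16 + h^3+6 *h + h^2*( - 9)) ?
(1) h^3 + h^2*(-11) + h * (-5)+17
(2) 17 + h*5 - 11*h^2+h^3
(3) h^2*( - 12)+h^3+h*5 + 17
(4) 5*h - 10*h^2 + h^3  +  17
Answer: 2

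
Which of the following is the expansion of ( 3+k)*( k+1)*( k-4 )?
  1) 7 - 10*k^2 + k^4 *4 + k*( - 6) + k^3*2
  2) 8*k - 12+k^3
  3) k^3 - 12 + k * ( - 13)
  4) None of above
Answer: 3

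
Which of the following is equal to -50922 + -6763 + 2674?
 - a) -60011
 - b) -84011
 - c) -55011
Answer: c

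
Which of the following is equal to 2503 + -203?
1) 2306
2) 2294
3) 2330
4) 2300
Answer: 4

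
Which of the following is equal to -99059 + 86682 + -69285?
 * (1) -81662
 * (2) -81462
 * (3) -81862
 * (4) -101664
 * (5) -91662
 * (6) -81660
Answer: 1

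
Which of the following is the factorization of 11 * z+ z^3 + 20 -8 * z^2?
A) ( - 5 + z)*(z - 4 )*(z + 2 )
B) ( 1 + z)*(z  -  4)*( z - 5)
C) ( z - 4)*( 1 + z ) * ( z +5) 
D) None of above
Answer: B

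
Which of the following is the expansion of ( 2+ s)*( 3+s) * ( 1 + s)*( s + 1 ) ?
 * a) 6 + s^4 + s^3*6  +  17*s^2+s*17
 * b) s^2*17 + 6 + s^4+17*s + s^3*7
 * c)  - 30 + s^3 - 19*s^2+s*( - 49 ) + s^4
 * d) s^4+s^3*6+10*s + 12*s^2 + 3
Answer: b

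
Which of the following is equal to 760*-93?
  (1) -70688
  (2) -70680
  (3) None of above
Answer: 2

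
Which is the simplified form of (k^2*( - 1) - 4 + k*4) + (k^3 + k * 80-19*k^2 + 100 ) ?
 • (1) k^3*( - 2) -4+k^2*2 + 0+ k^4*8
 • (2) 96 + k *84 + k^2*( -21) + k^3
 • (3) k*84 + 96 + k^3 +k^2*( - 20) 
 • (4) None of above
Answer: 3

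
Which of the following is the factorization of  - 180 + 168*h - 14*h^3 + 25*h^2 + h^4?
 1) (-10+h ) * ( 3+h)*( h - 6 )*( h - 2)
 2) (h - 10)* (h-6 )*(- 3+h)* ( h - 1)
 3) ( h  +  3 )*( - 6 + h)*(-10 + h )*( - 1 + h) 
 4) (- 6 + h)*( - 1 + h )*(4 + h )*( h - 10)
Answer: 3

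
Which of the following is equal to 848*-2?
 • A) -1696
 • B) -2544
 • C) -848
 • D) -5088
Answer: A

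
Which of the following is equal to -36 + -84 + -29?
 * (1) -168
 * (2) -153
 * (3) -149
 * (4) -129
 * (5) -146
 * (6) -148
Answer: 3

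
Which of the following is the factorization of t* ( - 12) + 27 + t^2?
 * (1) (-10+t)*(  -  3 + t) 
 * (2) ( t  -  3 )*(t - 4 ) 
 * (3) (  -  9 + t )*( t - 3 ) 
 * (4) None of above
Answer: 3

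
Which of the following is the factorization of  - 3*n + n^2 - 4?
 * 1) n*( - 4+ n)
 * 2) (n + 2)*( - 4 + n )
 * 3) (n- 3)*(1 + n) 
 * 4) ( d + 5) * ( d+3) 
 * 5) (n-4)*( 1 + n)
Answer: 5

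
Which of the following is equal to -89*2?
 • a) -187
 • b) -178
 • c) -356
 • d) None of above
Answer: b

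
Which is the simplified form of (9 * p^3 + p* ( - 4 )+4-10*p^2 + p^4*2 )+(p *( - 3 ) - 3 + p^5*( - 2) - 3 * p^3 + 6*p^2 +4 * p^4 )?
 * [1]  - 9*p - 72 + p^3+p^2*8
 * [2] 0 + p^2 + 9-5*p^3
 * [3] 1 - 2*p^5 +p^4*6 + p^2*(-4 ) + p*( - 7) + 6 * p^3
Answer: 3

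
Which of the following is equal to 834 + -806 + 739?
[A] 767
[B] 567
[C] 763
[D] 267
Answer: A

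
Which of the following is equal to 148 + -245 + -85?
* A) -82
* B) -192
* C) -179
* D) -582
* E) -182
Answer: E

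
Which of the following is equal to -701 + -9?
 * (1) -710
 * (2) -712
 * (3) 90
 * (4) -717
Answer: 1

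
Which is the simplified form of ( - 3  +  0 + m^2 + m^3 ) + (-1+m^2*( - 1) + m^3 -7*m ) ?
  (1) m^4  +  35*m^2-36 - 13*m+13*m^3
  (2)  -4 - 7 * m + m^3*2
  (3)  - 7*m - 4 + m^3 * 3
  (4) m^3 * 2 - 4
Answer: 2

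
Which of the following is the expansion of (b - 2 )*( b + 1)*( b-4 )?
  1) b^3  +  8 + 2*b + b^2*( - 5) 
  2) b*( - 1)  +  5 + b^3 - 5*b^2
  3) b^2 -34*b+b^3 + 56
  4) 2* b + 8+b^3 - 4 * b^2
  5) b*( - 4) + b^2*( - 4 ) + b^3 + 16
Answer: 1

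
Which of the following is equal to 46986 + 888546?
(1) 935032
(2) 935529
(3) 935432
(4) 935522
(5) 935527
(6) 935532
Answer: 6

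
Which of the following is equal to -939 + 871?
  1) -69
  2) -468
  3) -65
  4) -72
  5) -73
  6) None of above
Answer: 6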